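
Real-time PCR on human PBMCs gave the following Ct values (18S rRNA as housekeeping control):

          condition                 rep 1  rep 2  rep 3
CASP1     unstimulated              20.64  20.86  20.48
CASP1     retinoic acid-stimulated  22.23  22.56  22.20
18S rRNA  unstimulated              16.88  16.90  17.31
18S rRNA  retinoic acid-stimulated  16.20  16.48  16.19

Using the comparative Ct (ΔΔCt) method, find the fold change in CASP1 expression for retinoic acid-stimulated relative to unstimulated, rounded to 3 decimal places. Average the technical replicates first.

Mean Ct: CASP1 unstimulated 20.660; CASP1 retinoic acid-stimulated 22.330; 18S rRNA unstimulated 17.030; 18S rRNA retinoic acid-stimulated 16.290
ΔCt(unstimulated) = 20.660 − 17.030 = 3.630
ΔCt(retinoic acid-stimulated) = 22.330 − 16.290 = 6.040
ΔΔCt = 6.040 − 3.630 = 2.410
Fold change = 2^(−2.410) = 0.1882

0.188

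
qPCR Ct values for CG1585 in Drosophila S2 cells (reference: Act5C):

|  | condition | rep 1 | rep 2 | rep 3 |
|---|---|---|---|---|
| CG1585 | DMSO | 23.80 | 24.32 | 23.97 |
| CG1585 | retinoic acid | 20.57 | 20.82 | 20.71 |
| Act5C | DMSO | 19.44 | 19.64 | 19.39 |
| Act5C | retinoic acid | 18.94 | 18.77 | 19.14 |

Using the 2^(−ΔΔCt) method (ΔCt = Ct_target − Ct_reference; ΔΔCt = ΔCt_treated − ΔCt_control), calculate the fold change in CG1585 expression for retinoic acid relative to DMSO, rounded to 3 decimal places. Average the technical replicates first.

Mean Ct: CG1585 DMSO 24.030; CG1585 retinoic acid 20.700; Act5C DMSO 19.490; Act5C retinoic acid 18.950
ΔCt(DMSO) = 24.030 − 19.490 = 4.540
ΔCt(retinoic acid) = 20.700 − 18.950 = 1.750
ΔΔCt = 1.750 − 4.540 = -2.790
Fold change = 2^(−(-2.790)) = 2^2.790 = 6.9163

6.916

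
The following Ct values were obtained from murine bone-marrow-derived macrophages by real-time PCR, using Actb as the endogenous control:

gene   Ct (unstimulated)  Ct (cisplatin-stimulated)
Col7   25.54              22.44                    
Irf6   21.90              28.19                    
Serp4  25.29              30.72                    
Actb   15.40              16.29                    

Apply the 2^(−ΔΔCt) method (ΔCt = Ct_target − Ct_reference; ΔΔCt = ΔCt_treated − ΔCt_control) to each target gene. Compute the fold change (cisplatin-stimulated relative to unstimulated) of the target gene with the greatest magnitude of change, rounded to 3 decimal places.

0.024

Col7: ΔΔCt = (22.44−16.29) − (25.54−15.40) = 6.15 − 10.14 = -3.99; fold change = 2^3.99 = 15.889
Irf6: ΔΔCt = (28.19−16.29) − (21.90−15.40) = 11.90 − 6.50 = 5.40; fold change = 2^-5.40 = 0.024
Serp4: ΔΔCt = (30.72−16.29) − (25.29−15.40) = 14.43 − 9.89 = 4.54; fold change = 2^-4.54 = 0.043
Irf6 has the largest |ΔΔCt| = 5.40.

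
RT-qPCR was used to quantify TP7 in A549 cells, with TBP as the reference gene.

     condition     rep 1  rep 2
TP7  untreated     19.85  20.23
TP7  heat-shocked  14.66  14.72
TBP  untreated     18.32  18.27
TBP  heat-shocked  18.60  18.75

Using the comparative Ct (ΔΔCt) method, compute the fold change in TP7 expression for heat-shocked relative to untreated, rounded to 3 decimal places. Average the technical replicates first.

Mean Ct: TP7 untreated 20.040; TP7 heat-shocked 14.690; TBP untreated 18.295; TBP heat-shocked 18.675
ΔCt(untreated) = 20.040 − 18.295 = 1.745
ΔCt(heat-shocked) = 14.690 − 18.675 = -3.985
ΔΔCt = -3.985 − 1.745 = -5.730
Fold change = 2^(−(-5.730)) = 2^5.730 = 53.0765

53.076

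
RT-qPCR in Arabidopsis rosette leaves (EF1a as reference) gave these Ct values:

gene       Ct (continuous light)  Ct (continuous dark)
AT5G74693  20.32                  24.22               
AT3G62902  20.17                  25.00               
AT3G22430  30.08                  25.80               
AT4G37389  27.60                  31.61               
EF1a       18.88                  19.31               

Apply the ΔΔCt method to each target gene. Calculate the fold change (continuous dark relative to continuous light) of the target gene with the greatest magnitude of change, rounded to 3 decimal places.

AT5G74693: ΔΔCt = (24.22−19.31) − (20.32−18.88) = 4.91 − 1.44 = 3.47; fold change = 2^-3.47 = 0.090
AT3G62902: ΔΔCt = (25.00−19.31) − (20.17−18.88) = 5.69 − 1.29 = 4.40; fold change = 2^-4.40 = 0.047
AT3G22430: ΔΔCt = (25.80−19.31) − (30.08−18.88) = 6.49 − 11.20 = -4.71; fold change = 2^4.71 = 26.173
AT4G37389: ΔΔCt = (31.61−19.31) − (27.60−18.88) = 12.30 − 8.72 = 3.58; fold change = 2^-3.58 = 0.084
AT3G22430 has the largest |ΔΔCt| = 4.71.

26.173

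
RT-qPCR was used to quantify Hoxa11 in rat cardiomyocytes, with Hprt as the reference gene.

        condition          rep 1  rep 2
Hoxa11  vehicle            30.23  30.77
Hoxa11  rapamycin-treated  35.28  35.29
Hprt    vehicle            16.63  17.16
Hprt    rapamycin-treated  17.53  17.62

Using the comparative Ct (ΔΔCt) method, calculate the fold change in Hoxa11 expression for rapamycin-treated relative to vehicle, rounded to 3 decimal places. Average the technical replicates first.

Mean Ct: Hoxa11 vehicle 30.500; Hoxa11 rapamycin-treated 35.285; Hprt vehicle 16.895; Hprt rapamycin-treated 17.575
ΔCt(vehicle) = 30.500 − 16.895 = 13.605
ΔCt(rapamycin-treated) = 35.285 − 17.575 = 17.710
ΔΔCt = 17.710 − 13.605 = 4.105
Fold change = 2^(−4.105) = 0.0581

0.058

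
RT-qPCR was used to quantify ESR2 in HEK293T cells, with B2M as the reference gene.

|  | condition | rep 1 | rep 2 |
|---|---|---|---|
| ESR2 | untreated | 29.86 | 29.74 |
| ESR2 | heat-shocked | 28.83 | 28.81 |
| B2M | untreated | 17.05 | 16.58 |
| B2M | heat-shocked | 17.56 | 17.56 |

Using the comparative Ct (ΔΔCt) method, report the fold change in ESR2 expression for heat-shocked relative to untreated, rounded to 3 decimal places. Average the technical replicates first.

Mean Ct: ESR2 untreated 29.800; ESR2 heat-shocked 28.820; B2M untreated 16.815; B2M heat-shocked 17.560
ΔCt(untreated) = 29.800 − 16.815 = 12.985
ΔCt(heat-shocked) = 28.820 − 17.560 = 11.260
ΔΔCt = 11.260 − 12.985 = -1.725
Fold change = 2^(−(-1.725)) = 2^1.725 = 3.3058

3.306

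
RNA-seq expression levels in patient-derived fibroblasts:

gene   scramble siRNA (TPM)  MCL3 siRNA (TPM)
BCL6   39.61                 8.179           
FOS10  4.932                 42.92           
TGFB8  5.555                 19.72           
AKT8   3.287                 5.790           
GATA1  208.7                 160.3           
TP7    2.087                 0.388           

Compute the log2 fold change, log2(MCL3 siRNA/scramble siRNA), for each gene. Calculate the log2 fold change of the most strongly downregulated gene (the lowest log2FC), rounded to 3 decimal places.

log2(8.179/39.61) = -2.276  (BCL6)
log2(42.92/4.932) = 3.121  (FOS10)
log2(19.72/5.555) = 1.828  (TGFB8)
log2(5.790/3.287) = 0.817  (AKT8)
log2(160.3/208.7) = -0.381  (GATA1)
log2(0.388/2.087) = -2.427  (TP7)
TP7 is most strongly downregulated.

-2.427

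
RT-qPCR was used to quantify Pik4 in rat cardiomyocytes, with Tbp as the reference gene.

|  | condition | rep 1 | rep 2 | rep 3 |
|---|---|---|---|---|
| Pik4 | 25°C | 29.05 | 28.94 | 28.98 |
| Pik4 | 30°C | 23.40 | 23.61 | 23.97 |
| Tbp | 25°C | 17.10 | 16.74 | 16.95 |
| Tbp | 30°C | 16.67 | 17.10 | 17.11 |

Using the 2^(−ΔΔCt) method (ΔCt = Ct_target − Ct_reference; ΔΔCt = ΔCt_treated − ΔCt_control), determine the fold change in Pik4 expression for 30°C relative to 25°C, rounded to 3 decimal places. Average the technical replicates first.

Mean Ct: Pik4 25°C 28.990; Pik4 30°C 23.660; Tbp 25°C 16.930; Tbp 30°C 16.960
ΔCt(25°C) = 28.990 − 16.930 = 12.060
ΔCt(30°C) = 23.660 − 16.960 = 6.700
ΔΔCt = 6.700 − 12.060 = -5.360
Fold change = 2^(−(-5.360)) = 2^5.360 = 41.0696

41.070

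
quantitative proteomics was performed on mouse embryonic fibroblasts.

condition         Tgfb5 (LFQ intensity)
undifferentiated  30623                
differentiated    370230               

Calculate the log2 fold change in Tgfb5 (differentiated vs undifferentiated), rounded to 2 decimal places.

Fold change = 370230 / 30623 = 12.0899
log2(12.0899) = 3.596

3.60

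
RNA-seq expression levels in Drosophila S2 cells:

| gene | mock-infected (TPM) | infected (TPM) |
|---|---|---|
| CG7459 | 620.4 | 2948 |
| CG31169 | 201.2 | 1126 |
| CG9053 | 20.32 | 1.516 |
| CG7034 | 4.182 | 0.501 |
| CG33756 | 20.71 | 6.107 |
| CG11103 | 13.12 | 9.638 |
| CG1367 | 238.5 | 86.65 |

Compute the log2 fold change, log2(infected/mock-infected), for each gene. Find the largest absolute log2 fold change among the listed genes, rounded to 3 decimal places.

3.745

log2(2948/620.4) = 2.248  (CG7459)
log2(1126/201.2) = 2.485  (CG31169)
log2(1.516/20.32) = -3.745  (CG9053)
log2(0.501/4.182) = -3.061  (CG7034)
log2(6.107/20.71) = -1.762  (CG33756)
log2(9.638/13.12) = -0.445  (CG11103)
log2(86.65/238.5) = -1.461  (CG1367)
The largest magnitude belongs to CG9053.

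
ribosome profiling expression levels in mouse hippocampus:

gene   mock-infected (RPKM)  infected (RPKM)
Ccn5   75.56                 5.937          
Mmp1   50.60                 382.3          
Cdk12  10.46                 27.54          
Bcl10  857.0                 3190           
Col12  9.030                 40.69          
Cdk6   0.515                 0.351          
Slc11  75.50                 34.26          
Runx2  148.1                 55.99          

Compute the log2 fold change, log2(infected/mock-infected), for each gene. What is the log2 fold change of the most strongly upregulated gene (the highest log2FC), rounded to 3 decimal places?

2.917

log2(5.937/75.56) = -3.670  (Ccn5)
log2(382.3/50.60) = 2.917  (Mmp1)
log2(27.54/10.46) = 1.397  (Cdk12)
log2(3190/857.0) = 1.896  (Bcl10)
log2(40.69/9.030) = 2.172  (Col12)
log2(0.351/0.515) = -0.553  (Cdk6)
log2(34.26/75.50) = -1.140  (Slc11)
log2(55.99/148.1) = -1.403  (Runx2)
Mmp1 is most strongly upregulated.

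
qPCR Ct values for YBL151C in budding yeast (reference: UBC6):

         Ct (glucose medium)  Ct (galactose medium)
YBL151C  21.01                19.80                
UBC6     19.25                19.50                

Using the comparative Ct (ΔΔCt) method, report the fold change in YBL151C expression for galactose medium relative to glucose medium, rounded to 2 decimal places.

ΔCt(glucose medium) = 21.010 − 19.250 = 1.760
ΔCt(galactose medium) = 19.800 − 19.500 = 0.300
ΔΔCt = 0.300 − 1.760 = -1.460
Fold change = 2^(−(-1.460)) = 2^1.460 = 2.751

2.75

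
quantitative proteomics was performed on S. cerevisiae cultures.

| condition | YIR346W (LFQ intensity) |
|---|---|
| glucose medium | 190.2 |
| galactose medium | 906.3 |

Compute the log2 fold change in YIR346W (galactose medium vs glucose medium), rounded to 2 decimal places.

2.25

Fold change = 906.3 / 190.2 = 4.7650
log2(4.7650) = 2.252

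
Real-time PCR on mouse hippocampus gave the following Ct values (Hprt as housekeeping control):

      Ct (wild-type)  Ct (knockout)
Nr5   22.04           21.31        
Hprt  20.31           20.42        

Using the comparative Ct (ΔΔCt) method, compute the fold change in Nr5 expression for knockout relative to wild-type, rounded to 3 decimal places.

1.790

ΔCt(wild-type) = 22.040 − 20.310 = 1.730
ΔCt(knockout) = 21.310 − 20.420 = 0.890
ΔΔCt = 0.890 − 1.730 = -0.840
Fold change = 2^(−(-0.840)) = 2^0.840 = 1.7901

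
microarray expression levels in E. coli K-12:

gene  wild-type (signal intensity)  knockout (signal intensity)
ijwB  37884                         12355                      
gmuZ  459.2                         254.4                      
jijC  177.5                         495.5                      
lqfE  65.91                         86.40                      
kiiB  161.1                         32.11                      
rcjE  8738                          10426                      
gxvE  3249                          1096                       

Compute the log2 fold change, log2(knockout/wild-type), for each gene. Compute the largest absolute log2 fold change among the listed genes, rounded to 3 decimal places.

log2(12355/37884) = -1.616  (ijwB)
log2(254.4/459.2) = -0.852  (gmuZ)
log2(495.5/177.5) = 1.481  (jijC)
log2(86.40/65.91) = 0.391  (lqfE)
log2(32.11/161.1) = -2.327  (kiiB)
log2(10426/8738) = 0.255  (rcjE)
log2(1096/3249) = -1.568  (gxvE)
The largest magnitude belongs to kiiB.

2.327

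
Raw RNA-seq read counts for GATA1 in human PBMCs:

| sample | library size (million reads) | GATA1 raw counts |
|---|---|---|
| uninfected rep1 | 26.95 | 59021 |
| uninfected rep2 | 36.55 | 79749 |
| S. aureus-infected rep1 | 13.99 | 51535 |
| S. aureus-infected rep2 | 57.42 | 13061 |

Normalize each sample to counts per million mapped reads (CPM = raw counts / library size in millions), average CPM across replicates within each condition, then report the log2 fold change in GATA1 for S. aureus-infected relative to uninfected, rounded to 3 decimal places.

-0.161

CPM(uninfected rep1) = 59021 / 26.95 = 2190.0186
CPM(uninfected rep2) = 79749 / 36.55 = 2181.9152
CPM(S. aureus-infected rep1) = 51535 / 13.99 = 3683.7026
CPM(S. aureus-infected rep2) = 13061 / 57.42 = 227.4643
mean CPM(uninfected) = 2185.9669; mean CPM(S. aureus-infected) = 1955.5835
Fold change = 1955.5835 / 2185.9669 = 0.89461
log2(0.89461) = -0.1607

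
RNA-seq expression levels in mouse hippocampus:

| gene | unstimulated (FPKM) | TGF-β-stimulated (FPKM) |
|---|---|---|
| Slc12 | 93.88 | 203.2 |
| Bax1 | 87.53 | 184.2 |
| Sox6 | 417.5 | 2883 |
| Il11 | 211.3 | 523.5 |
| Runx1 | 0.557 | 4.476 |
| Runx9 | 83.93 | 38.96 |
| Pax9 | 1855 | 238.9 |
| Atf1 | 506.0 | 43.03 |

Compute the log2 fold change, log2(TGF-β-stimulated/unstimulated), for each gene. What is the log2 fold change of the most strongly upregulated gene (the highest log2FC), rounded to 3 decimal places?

log2(203.2/93.88) = 1.114  (Slc12)
log2(184.2/87.53) = 1.073  (Bax1)
log2(2883/417.5) = 2.788  (Sox6)
log2(523.5/211.3) = 1.309  (Il11)
log2(4.476/0.557) = 3.006  (Runx1)
log2(38.96/83.93) = -1.107  (Runx9)
log2(238.9/1855) = -2.957  (Pax9)
log2(43.03/506.0) = -3.556  (Atf1)
Runx1 is most strongly upregulated.

3.006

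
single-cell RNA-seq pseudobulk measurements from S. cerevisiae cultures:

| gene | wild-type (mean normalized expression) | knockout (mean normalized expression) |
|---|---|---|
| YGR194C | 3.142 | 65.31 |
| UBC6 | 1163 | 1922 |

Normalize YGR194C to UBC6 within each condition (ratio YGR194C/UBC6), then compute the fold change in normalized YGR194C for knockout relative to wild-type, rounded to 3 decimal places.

YGR194C/UBC6 (wild-type) = 3.142 / 1163 = 0.0027016
YGR194C/UBC6 (knockout) = 65.31 / 1922 = 0.03398
Fold change = 0.03398 / 0.0027016 = 12.5777

12.578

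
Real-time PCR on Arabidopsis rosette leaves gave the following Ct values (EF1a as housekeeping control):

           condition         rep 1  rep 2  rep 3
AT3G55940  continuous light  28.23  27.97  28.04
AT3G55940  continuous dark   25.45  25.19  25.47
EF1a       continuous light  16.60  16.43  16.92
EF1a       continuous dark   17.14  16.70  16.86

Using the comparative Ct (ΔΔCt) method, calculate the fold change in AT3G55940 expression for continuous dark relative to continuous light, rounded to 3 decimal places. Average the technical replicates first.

Mean Ct: AT3G55940 continuous light 28.080; AT3G55940 continuous dark 25.370; EF1a continuous light 16.650; EF1a continuous dark 16.900
ΔCt(continuous light) = 28.080 − 16.650 = 11.430
ΔCt(continuous dark) = 25.370 − 16.900 = 8.470
ΔΔCt = 8.470 − 11.430 = -2.960
Fold change = 2^(−(-2.960)) = 2^2.960 = 7.7812

7.781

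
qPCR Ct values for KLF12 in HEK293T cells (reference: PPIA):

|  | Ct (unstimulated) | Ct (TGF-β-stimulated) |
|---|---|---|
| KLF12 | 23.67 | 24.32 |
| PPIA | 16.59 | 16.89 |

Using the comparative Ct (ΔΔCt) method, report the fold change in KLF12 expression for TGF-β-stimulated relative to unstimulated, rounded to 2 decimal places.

0.78

ΔCt(unstimulated) = 23.670 − 16.590 = 7.080
ΔCt(TGF-β-stimulated) = 24.320 − 16.890 = 7.430
ΔΔCt = 7.430 − 7.080 = 0.350
Fold change = 2^(−0.350) = 0.785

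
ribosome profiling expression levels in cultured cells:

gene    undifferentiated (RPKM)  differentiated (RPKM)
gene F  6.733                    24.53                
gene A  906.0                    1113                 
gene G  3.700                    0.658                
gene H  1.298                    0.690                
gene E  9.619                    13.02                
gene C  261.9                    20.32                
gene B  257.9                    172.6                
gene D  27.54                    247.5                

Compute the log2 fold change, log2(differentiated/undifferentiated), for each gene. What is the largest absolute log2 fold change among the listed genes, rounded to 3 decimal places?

3.688

log2(24.53/6.733) = 1.865  (gene F)
log2(1113/906.0) = 0.297  (gene A)
log2(0.658/3.700) = -2.491  (gene G)
log2(0.690/1.298) = -0.912  (gene H)
log2(13.02/9.619) = 0.437  (gene E)
log2(20.32/261.9) = -3.688  (gene C)
log2(172.6/257.9) = -0.579  (gene B)
log2(247.5/27.54) = 3.168  (gene D)
The largest magnitude belongs to gene C.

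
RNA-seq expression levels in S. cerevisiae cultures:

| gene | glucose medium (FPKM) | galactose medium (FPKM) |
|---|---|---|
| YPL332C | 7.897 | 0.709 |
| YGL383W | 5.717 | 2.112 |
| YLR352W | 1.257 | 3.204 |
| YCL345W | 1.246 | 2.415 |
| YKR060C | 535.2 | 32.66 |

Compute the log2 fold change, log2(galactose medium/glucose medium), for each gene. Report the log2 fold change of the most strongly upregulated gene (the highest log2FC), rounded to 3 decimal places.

log2(0.709/7.897) = -3.477  (YPL332C)
log2(2.112/5.717) = -1.437  (YGL383W)
log2(3.204/1.257) = 1.350  (YLR352W)
log2(2.415/1.246) = 0.955  (YCL345W)
log2(32.66/535.2) = -4.034  (YKR060C)
YLR352W is most strongly upregulated.

1.350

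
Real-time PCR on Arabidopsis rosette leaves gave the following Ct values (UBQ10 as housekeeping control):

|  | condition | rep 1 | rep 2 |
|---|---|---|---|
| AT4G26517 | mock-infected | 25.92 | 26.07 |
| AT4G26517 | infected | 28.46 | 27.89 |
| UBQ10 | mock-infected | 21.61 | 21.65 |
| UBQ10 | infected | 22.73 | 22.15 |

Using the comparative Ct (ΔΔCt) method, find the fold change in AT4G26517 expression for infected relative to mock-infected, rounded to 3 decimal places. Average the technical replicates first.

Mean Ct: AT4G26517 mock-infected 25.995; AT4G26517 infected 28.175; UBQ10 mock-infected 21.630; UBQ10 infected 22.440
ΔCt(mock-infected) = 25.995 − 21.630 = 4.365
ΔCt(infected) = 28.175 − 22.440 = 5.735
ΔΔCt = 5.735 − 4.365 = 1.370
Fold change = 2^(−1.370) = 0.3869

0.387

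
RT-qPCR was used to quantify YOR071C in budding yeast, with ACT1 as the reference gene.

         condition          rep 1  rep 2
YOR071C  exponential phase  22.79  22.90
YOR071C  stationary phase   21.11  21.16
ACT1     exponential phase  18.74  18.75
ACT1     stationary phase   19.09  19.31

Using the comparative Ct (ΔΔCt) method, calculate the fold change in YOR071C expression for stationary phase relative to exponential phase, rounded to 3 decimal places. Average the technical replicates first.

Mean Ct: YOR071C exponential phase 22.845; YOR071C stationary phase 21.135; ACT1 exponential phase 18.745; ACT1 stationary phase 19.200
ΔCt(exponential phase) = 22.845 − 18.745 = 4.100
ΔCt(stationary phase) = 21.135 − 19.200 = 1.935
ΔΔCt = 1.935 − 4.100 = -2.165
Fold change = 2^(−(-2.165)) = 2^2.165 = 4.4847

4.485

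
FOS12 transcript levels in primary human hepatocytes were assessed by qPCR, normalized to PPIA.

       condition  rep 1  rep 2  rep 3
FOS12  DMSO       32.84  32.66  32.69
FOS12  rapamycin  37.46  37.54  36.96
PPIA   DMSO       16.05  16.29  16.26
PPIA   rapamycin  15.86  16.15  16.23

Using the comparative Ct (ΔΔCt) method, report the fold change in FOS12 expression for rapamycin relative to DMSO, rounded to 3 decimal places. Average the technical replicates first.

0.038

Mean Ct: FOS12 DMSO 32.730; FOS12 rapamycin 37.320; PPIA DMSO 16.200; PPIA rapamycin 16.080
ΔCt(DMSO) = 32.730 − 16.200 = 16.530
ΔCt(rapamycin) = 37.320 − 16.080 = 21.240
ΔΔCt = 21.240 − 16.530 = 4.710
Fold change = 2^(−4.710) = 0.0382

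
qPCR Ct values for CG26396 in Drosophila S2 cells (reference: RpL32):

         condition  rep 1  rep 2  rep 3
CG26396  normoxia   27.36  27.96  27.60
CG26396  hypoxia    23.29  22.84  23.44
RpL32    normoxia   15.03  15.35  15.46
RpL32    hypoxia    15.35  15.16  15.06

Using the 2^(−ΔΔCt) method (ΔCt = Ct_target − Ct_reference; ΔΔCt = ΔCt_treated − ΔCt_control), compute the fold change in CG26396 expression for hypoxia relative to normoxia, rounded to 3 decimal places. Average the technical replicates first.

20.535

Mean Ct: CG26396 normoxia 27.640; CG26396 hypoxia 23.190; RpL32 normoxia 15.280; RpL32 hypoxia 15.190
ΔCt(normoxia) = 27.640 − 15.280 = 12.360
ΔCt(hypoxia) = 23.190 − 15.190 = 8.000
ΔΔCt = 8.000 − 12.360 = -4.360
Fold change = 2^(−(-4.360)) = 2^4.360 = 20.5348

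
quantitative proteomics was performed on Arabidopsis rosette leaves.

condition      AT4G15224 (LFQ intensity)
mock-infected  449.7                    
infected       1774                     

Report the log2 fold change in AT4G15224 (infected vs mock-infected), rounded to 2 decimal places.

1.98

Fold change = 1774 / 449.7 = 3.9449
log2(3.9449) = 1.980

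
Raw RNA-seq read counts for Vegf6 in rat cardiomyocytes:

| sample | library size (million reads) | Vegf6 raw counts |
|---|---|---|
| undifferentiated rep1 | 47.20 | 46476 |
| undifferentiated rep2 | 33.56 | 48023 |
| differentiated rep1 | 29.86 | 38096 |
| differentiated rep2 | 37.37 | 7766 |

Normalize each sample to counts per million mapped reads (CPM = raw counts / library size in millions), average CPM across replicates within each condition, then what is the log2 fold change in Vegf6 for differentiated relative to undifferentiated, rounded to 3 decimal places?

-0.703

CPM(undifferentiated rep1) = 46476 / 47.20 = 984.6610
CPM(undifferentiated rep2) = 48023 / 33.56 = 1430.9595
CPM(differentiated rep1) = 38096 / 29.86 = 1275.8205
CPM(differentiated rep2) = 7766 / 37.37 = 207.8138
mean CPM(undifferentiated) = 1207.8102; mean CPM(differentiated) = 741.8171
Fold change = 741.8171 / 1207.8102 = 0.61418
log2(0.61418) = -0.7033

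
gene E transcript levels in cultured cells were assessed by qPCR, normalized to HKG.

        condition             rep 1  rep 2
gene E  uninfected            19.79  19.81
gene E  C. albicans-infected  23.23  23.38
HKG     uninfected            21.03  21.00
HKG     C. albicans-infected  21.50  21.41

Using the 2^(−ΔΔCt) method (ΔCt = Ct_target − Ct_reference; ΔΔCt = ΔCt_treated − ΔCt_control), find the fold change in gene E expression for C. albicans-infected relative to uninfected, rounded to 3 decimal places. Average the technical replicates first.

Mean Ct: gene E uninfected 19.800; gene E C. albicans-infected 23.305; HKG uninfected 21.015; HKG C. albicans-infected 21.455
ΔCt(uninfected) = 19.800 − 21.015 = -1.215
ΔCt(C. albicans-infected) = 23.305 − 21.455 = 1.850
ΔΔCt = 1.850 − (-1.215) = 3.065
Fold change = 2^(−3.065) = 0.1195

0.119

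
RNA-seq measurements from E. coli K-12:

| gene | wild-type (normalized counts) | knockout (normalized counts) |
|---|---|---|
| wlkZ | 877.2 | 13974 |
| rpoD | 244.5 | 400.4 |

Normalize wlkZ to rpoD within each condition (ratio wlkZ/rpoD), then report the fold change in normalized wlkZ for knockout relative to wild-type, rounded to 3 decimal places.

9.728

wlkZ/rpoD (wild-type) = 877.2 / 244.5 = 3.5877
wlkZ/rpoD (knockout) = 13974 / 400.4 = 34.9
Fold change = 34.9 / 3.5877 = 9.7276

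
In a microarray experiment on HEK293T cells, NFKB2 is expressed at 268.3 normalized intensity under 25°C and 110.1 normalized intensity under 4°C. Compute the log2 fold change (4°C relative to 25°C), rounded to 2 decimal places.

Fold change = 110.1 / 268.3 = 0.4104
log2(0.4104) = -1.285

-1.29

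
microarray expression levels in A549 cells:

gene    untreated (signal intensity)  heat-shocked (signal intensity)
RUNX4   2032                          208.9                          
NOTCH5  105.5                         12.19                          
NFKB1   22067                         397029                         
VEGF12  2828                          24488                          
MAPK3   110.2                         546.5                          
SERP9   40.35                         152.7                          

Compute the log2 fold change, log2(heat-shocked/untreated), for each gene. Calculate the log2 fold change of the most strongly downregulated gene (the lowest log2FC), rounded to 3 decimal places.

-3.282

log2(208.9/2032) = -3.282  (RUNX4)
log2(12.19/105.5) = -3.113  (NOTCH5)
log2(397029/22067) = 4.169  (NFKB1)
log2(24488/2828) = 3.114  (VEGF12)
log2(546.5/110.2) = 2.310  (MAPK3)
log2(152.7/40.35) = 1.920  (SERP9)
RUNX4 is most strongly downregulated.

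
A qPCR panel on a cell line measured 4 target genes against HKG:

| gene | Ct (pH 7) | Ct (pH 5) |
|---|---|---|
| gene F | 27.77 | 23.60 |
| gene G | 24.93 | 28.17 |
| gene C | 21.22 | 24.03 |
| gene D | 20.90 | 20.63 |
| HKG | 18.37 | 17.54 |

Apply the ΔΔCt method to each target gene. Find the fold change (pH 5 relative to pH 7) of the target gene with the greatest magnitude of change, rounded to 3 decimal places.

0.060

gene F: ΔΔCt = (23.60−17.54) − (27.77−18.37) = 6.06 − 9.40 = -3.34; fold change = 2^3.34 = 10.126
gene G: ΔΔCt = (28.17−17.54) − (24.93−18.37) = 10.63 − 6.56 = 4.07; fold change = 2^-4.07 = 0.060
gene C: ΔΔCt = (24.03−17.54) − (21.22−18.37) = 6.49 − 2.85 = 3.64; fold change = 2^-3.64 = 0.080
gene D: ΔΔCt = (20.63−17.54) − (20.90−18.37) = 3.09 − 2.53 = 0.56; fold change = 2^-0.56 = 0.678
gene G has the largest |ΔΔCt| = 4.07.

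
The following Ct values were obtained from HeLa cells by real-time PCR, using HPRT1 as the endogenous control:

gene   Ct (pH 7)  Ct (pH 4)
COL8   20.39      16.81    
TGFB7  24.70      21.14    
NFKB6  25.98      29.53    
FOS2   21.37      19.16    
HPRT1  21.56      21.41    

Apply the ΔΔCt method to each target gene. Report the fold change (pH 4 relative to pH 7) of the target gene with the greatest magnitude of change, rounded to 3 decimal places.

COL8: ΔΔCt = (16.81−21.41) − (20.39−21.56) = -4.60 − (-1.17) = -3.43; fold change = 2^3.43 = 10.778
TGFB7: ΔΔCt = (21.14−21.41) − (24.70−21.56) = -0.27 − 3.14 = -3.41; fold change = 2^3.41 = 10.629
NFKB6: ΔΔCt = (29.53−21.41) − (25.98−21.56) = 8.12 − 4.42 = 3.70; fold change = 2^-3.70 = 0.077
FOS2: ΔΔCt = (19.16−21.41) − (21.37−21.56) = -2.25 − (-0.19) = -2.06; fold change = 2^2.06 = 4.170
NFKB6 has the largest |ΔΔCt| = 3.70.

0.077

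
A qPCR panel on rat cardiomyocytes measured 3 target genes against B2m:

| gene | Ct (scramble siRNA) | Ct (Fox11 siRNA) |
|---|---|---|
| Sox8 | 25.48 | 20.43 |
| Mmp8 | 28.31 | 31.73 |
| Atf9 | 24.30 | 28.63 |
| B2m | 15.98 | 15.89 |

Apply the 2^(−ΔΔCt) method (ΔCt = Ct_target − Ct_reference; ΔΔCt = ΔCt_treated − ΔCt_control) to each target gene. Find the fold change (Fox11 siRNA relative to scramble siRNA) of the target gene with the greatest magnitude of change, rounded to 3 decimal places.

31.125

Sox8: ΔΔCt = (20.43−15.89) − (25.48−15.98) = 4.54 − 9.50 = -4.96; fold change = 2^4.96 = 31.125
Mmp8: ΔΔCt = (31.73−15.89) − (28.31−15.98) = 15.84 − 12.33 = 3.51; fold change = 2^-3.51 = 0.088
Atf9: ΔΔCt = (28.63−15.89) − (24.30−15.98) = 12.74 − 8.32 = 4.42; fold change = 2^-4.42 = 0.047
Sox8 has the largest |ΔΔCt| = 4.96.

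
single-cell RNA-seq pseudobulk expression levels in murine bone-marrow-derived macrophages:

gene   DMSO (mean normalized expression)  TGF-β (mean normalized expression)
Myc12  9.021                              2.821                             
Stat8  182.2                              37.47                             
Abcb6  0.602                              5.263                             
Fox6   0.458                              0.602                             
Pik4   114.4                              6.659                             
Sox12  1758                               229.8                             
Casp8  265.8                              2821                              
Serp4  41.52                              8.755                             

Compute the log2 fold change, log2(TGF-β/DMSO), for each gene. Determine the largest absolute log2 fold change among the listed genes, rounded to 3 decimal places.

4.103

log2(2.821/9.021) = -1.677  (Myc12)
log2(37.47/182.2) = -2.282  (Stat8)
log2(5.263/0.602) = 3.128  (Abcb6)
log2(0.602/0.458) = 0.394  (Fox6)
log2(6.659/114.4) = -4.103  (Pik4)
log2(229.8/1758) = -2.935  (Sox12)
log2(2821/265.8) = 3.408  (Casp8)
log2(8.755/41.52) = -2.246  (Serp4)
The largest magnitude belongs to Pik4.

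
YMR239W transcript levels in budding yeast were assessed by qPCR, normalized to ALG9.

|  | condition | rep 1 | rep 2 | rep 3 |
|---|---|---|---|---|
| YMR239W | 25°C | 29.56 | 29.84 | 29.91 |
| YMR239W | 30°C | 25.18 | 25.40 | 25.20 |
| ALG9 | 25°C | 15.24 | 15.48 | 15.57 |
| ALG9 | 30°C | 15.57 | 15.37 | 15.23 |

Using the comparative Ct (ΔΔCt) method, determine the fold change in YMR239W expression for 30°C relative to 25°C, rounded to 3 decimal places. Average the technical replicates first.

22.162

Mean Ct: YMR239W 25°C 29.770; YMR239W 30°C 25.260; ALG9 25°C 15.430; ALG9 30°C 15.390
ΔCt(25°C) = 29.770 − 15.430 = 14.340
ΔCt(30°C) = 25.260 − 15.390 = 9.870
ΔΔCt = 9.870 − 14.340 = -4.470
Fold change = 2^(−(-4.470)) = 2^4.470 = 22.1618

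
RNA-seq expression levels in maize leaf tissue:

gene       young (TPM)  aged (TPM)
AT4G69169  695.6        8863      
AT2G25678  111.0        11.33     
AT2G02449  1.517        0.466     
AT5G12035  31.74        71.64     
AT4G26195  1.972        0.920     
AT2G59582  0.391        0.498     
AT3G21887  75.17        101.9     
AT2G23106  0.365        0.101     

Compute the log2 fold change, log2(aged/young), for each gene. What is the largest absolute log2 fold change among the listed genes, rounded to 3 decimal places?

3.671

log2(8863/695.6) = 3.671  (AT4G69169)
log2(11.33/111.0) = -3.292  (AT2G25678)
log2(0.466/1.517) = -1.703  (AT2G02449)
log2(71.64/31.74) = 1.174  (AT5G12035)
log2(0.920/1.972) = -1.100  (AT4G26195)
log2(0.498/0.391) = 0.349  (AT2G59582)
log2(101.9/75.17) = 0.439  (AT3G21887)
log2(0.101/0.365) = -1.854  (AT2G23106)
The largest magnitude belongs to AT4G69169.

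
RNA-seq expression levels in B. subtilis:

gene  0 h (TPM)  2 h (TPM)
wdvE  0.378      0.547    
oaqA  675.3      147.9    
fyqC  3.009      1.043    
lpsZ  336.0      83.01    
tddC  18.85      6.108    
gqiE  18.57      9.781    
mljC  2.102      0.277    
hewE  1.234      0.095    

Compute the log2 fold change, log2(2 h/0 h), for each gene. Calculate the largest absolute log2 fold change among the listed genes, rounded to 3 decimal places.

log2(0.547/0.378) = 0.533  (wdvE)
log2(147.9/675.3) = -2.191  (oaqA)
log2(1.043/3.009) = -1.529  (fyqC)
log2(83.01/336.0) = -2.017  (lpsZ)
log2(6.108/18.85) = -1.626  (tddC)
log2(9.781/18.57) = -0.925  (gqiE)
log2(0.277/2.102) = -2.924  (mljC)
log2(0.095/1.234) = -3.699  (hewE)
The largest magnitude belongs to hewE.

3.699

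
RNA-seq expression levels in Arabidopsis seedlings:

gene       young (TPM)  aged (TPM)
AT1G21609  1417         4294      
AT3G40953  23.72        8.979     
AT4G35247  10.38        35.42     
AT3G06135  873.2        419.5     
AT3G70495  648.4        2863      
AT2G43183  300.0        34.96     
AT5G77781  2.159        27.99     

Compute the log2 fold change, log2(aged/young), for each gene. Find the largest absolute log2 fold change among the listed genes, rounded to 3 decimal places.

log2(4294/1417) = 1.599  (AT1G21609)
log2(8.979/23.72) = -1.401  (AT3G40953)
log2(35.42/10.38) = 1.771  (AT4G35247)
log2(419.5/873.2) = -1.058  (AT3G06135)
log2(2863/648.4) = 2.143  (AT3G70495)
log2(34.96/300.0) = -3.101  (AT2G43183)
log2(27.99/2.159) = 3.696  (AT5G77781)
The largest magnitude belongs to AT5G77781.

3.696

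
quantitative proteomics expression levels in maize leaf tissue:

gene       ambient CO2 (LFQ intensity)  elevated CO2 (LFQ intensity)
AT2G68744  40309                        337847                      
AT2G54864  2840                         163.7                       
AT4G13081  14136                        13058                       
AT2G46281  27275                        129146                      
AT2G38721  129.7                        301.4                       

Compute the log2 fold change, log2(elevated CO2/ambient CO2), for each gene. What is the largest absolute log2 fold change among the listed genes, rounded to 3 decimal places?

log2(337847/40309) = 3.067  (AT2G68744)
log2(163.7/2840) = -4.117  (AT2G54864)
log2(13058/14136) = -0.114  (AT4G13081)
log2(129146/27275) = 2.243  (AT2G46281)
log2(301.4/129.7) = 1.217  (AT2G38721)
The largest magnitude belongs to AT2G54864.

4.117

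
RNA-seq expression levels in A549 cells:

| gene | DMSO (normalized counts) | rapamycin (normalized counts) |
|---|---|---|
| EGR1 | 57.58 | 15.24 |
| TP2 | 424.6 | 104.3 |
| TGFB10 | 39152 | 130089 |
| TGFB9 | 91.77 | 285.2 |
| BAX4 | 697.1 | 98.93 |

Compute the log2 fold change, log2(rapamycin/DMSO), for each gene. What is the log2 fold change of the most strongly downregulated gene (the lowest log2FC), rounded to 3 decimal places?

log2(15.24/57.58) = -1.918  (EGR1)
log2(104.3/424.6) = -2.025  (TP2)
log2(130089/39152) = 1.732  (TGFB10)
log2(285.2/91.77) = 1.636  (TGFB9)
log2(98.93/697.1) = -2.817  (BAX4)
BAX4 is most strongly downregulated.

-2.817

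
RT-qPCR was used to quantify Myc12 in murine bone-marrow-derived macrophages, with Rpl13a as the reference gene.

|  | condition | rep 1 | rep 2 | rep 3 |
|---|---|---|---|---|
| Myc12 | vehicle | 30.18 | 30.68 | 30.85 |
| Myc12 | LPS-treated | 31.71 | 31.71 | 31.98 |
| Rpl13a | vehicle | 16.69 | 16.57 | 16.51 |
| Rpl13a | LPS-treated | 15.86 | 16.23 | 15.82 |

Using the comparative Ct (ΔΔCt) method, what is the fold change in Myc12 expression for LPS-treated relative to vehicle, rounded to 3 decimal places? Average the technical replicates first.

0.277

Mean Ct: Myc12 vehicle 30.570; Myc12 LPS-treated 31.800; Rpl13a vehicle 16.590; Rpl13a LPS-treated 15.970
ΔCt(vehicle) = 30.570 − 16.590 = 13.980
ΔCt(LPS-treated) = 31.800 − 15.970 = 15.830
ΔΔCt = 15.830 − 13.980 = 1.850
Fold change = 2^(−1.850) = 0.2774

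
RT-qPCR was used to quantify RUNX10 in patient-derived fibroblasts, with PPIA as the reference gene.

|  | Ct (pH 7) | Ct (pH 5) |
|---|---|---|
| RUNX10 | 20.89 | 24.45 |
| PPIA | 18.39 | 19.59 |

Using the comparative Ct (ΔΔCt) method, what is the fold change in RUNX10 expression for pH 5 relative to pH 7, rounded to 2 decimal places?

ΔCt(pH 7) = 20.890 − 18.390 = 2.500
ΔCt(pH 5) = 24.450 − 19.590 = 4.860
ΔΔCt = 4.860 − 2.500 = 2.360
Fold change = 2^(−2.360) = 0.195

0.19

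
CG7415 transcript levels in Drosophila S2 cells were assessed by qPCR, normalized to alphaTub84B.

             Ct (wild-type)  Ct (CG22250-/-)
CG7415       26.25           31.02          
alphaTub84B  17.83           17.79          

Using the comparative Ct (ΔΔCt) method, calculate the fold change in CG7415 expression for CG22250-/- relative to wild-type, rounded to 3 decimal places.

0.036

ΔCt(wild-type) = 26.250 − 17.830 = 8.420
ΔCt(CG22250-/-) = 31.020 − 17.790 = 13.230
ΔΔCt = 13.230 − 8.420 = 4.810
Fold change = 2^(−4.810) = 0.0356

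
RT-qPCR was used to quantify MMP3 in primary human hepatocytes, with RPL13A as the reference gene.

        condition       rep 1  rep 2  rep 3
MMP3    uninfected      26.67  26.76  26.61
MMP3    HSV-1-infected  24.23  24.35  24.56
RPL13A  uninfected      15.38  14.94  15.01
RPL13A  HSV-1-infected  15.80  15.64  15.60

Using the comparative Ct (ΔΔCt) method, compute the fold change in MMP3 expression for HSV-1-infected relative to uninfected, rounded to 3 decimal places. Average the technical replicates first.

7.311

Mean Ct: MMP3 uninfected 26.680; MMP3 HSV-1-infected 24.380; RPL13A uninfected 15.110; RPL13A HSV-1-infected 15.680
ΔCt(uninfected) = 26.680 − 15.110 = 11.570
ΔCt(HSV-1-infected) = 24.380 − 15.680 = 8.700
ΔΔCt = 8.700 − 11.570 = -2.870
Fold change = 2^(−(-2.870)) = 2^2.870 = 7.3107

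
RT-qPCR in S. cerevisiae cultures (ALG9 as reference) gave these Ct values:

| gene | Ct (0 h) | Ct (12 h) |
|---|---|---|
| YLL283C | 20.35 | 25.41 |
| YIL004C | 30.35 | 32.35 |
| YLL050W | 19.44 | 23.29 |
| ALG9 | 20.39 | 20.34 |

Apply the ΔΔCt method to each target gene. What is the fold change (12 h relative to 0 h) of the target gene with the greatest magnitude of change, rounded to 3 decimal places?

YLL283C: ΔΔCt = (25.41−20.34) − (20.35−20.39) = 5.07 − (-0.04) = 5.11; fold change = 2^-5.11 = 0.029
YIL004C: ΔΔCt = (32.35−20.34) − (30.35−20.39) = 12.01 − 9.96 = 2.05; fold change = 2^-2.05 = 0.241
YLL050W: ΔΔCt = (23.29−20.34) − (19.44−20.39) = 2.95 − (-0.95) = 3.90; fold change = 2^-3.90 = 0.067
YLL283C has the largest |ΔΔCt| = 5.11.

0.029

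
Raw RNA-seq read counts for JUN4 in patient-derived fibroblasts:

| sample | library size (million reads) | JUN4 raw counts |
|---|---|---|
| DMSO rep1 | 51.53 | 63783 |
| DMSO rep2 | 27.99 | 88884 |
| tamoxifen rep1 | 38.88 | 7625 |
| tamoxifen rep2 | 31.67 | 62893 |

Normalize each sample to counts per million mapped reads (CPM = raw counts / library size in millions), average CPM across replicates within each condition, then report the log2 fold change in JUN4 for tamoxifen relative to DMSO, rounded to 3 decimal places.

-1.016

CPM(DMSO rep1) = 63783 / 51.53 = 1237.7838
CPM(DMSO rep2) = 88884 / 27.99 = 3175.5627
CPM(tamoxifen rep1) = 7625 / 38.88 = 196.1163
CPM(tamoxifen rep2) = 62893 / 31.67 = 1985.8857
mean CPM(DMSO) = 2206.6733; mean CPM(tamoxifen) = 1091.0010
Fold change = 1091.0010 / 2206.6733 = 0.49441
log2(0.49441) = -1.0162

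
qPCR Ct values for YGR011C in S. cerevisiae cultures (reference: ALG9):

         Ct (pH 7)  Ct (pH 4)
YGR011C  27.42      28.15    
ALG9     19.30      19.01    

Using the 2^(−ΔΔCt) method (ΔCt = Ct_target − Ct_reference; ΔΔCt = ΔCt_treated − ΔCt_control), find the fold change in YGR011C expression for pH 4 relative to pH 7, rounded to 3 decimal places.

ΔCt(pH 7) = 27.420 − 19.300 = 8.120
ΔCt(pH 4) = 28.150 − 19.010 = 9.140
ΔΔCt = 9.140 − 8.120 = 1.020
Fold change = 2^(−1.020) = 0.4931

0.493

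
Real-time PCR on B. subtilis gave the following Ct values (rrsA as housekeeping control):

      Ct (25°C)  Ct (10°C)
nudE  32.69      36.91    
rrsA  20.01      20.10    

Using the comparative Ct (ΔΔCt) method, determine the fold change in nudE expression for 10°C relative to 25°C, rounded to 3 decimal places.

0.057

ΔCt(25°C) = 32.690 − 20.010 = 12.680
ΔCt(10°C) = 36.910 − 20.100 = 16.810
ΔΔCt = 16.810 − 12.680 = 4.130
Fold change = 2^(−4.130) = 0.0571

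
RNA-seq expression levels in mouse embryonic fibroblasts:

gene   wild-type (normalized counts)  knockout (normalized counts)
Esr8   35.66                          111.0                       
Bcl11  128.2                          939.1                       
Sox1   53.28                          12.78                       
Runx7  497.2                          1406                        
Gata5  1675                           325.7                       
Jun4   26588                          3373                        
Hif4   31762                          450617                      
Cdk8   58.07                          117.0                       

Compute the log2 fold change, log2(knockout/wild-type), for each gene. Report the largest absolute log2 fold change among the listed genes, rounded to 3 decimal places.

log2(111.0/35.66) = 1.638  (Esr8)
log2(939.1/128.2) = 2.873  (Bcl11)
log2(12.78/53.28) = -2.060  (Sox1)
log2(1406/497.2) = 1.500  (Runx7)
log2(325.7/1675) = -2.363  (Gata5)
log2(3373/26588) = -2.979  (Jun4)
log2(450617/31762) = 3.827  (Hif4)
log2(117.0/58.07) = 1.011  (Cdk8)
The largest magnitude belongs to Hif4.

3.827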